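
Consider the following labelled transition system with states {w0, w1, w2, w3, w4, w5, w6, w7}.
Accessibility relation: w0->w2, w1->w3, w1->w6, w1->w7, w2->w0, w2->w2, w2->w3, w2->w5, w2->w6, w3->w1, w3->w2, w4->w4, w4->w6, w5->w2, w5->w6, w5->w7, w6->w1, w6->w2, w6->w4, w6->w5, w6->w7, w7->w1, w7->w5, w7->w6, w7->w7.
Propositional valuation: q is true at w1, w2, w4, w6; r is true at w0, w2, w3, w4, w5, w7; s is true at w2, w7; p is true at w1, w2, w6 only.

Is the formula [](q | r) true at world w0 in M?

Yes

At w0: [](q | r) requires q | r at every successor {w2}.
  At w2: q | r is true.
So [](q | r) is true at w0.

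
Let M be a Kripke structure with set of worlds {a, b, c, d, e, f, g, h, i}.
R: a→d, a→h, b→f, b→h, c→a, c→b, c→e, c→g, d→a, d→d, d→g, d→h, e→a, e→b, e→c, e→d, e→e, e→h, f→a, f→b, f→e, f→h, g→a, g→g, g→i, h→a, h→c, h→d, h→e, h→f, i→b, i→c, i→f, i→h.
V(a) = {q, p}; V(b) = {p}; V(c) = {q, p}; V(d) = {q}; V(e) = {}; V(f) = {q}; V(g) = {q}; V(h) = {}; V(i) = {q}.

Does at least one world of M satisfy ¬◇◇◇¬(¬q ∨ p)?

Let φ = ¬◇◇◇¬(¬q ∨ p). Evaluate φ at each world:
  a (successors {d, h}): φ is false.
  b (successors {f, h}): φ is false.
  c (successors {a, b, e, g}): φ is false.
  d (successors {a, d, g, h}): φ is false.
  e (successors {a, b, c, d, e, h}): φ is false.
  f (successors {a, b, e, h}): φ is false.
  g (successors {a, g, i}): φ is false.
  h (successors {a, c, d, e, f}): φ is false.
  i (successors {b, c, f, h}): φ is false.
For instance, at b:
  At b: ◇◇◇¬(¬q ∨ p) is true, so ¬◇◇◇¬(¬q ∨ p) is false.
    At b: ◇◇◇¬(¬q ∨ p) requires ◇◇¬(¬q ∨ p) at some successor in {f, h}.
      ◇◇¬(¬q ∨ p) holds at f, so ◇◇◇¬(¬q ∨ p) is true at b.

No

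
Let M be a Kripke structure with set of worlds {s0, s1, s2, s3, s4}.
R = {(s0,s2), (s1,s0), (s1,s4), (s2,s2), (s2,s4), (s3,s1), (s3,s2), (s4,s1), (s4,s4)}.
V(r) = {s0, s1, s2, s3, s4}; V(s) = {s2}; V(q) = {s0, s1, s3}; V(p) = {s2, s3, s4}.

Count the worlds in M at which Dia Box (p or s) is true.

4

Let φ = Dia Box (p or s). Evaluate φ at each world:
  s0 (successors {s2}): φ is true.
  s1 (successors {s0, s4}): φ is true.
  s2 (successors {s2, s4}): φ is true.
  s3 (successors {s1, s2}): φ is true.
  s4 (successors {s1, s4}): φ is false.
For instance, at s0:
  At s0: Dia Box (p or s) requires Box (p or s) at some successor in {s2}.
    Box (p or s) holds at s2, so Dia Box (p or s) is true at s0.
      At s2: Box (p or s) requires p or s at every successor {s2, s4}.
        At s2: p or s is true.
        At s4: p or s is true.
      So Box (p or s) is true at s2.
Satisfying worlds: {s0, s1, s2, s3}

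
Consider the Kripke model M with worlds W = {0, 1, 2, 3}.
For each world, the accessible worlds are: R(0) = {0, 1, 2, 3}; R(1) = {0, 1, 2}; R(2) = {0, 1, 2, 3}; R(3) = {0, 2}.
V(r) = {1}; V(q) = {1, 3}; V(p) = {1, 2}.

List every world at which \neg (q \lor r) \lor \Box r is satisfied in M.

0, 2

Let φ = \neg (q \lor r) \lor \Box r. Evaluate φ at each world:
  0 (successors {0, 1, 2, 3}): φ is true.
  1 (successors {0, 1, 2}): φ is false.
  2 (successors {0, 1, 2, 3}): φ is true.
  3 (successors {0, 2}): φ is false.
For instance, at 3:
  At 3: \neg (q \lor r) is false, \Box r is false, so \neg (q \lor r) \lor \Box r is false.
    At 3: \Box r requires r at every successor {0, 2}.
      r fails at 0, so \Box r is false at 3.
Satisfying worlds: {0, 2}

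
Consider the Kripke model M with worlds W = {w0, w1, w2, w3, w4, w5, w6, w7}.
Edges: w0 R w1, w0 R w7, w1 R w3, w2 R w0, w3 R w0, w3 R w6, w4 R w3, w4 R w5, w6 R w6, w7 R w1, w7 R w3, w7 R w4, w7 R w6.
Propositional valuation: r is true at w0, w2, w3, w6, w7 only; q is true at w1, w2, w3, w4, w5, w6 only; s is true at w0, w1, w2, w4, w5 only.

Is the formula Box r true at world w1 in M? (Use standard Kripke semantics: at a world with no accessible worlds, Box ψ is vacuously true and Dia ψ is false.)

Yes

At w1: Box r requires r at every successor {w3}.
  At w3: r is true.
So Box r is true at w1.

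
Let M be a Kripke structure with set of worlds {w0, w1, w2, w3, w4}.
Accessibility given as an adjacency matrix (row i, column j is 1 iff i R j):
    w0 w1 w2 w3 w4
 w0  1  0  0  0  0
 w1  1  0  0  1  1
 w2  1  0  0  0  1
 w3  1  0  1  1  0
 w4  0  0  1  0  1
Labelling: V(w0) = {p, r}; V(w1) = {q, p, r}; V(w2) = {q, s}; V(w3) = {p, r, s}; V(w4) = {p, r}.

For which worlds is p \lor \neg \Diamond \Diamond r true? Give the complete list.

Let φ = p \lor \neg \Diamond \Diamond r. Evaluate φ at each world:
  w0 (successors {w0}): φ is true.
  w1 (successors {w0, w3, w4}): φ is true.
  w2 (successors {w0, w4}): φ is false.
  w3 (successors {w0, w2, w3}): φ is true.
  w4 (successors {w2, w4}): φ is true.
For instance, at w2:
  At w2: p is false, \neg \Diamond \Diamond r is false, so p \lor \neg \Diamond \Diamond r is false.
    At w2: \Diamond \Diamond r is true, so \neg \Diamond \Diamond r is false.
      At w2: \Diamond \Diamond r requires \Diamond r at some successor in {w0, w4}.
        \Diamond r holds at w0, so \Diamond \Diamond r is true at w2.
Satisfying worlds: {w0, w1, w3, w4}

w0, w1, w3, w4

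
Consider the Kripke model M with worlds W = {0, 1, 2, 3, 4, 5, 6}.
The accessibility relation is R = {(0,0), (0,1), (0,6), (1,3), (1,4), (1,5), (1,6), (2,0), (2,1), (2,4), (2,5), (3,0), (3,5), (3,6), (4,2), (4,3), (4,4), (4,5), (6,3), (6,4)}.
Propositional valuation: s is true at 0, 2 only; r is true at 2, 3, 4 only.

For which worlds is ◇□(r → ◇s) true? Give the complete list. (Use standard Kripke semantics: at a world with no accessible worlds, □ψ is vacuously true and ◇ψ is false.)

Let φ = ◇□(r → ◇s). Evaluate φ at each world:
  0 (successors {0, 1, 6}): φ is true.
  1 (successors {3, 4, 5, 6}): φ is true.
  2 (successors {0, 1, 4, 5}): φ is true.
  3 (successors {0, 5, 6}): φ is true.
  4 (successors {2, 3, 4, 5}): φ is true.
  5 (successors ∅): φ is false.
  6 (successors {3, 4}): φ is true.
For instance, at 6:
  At 6: ◇□(r → ◇s) requires □(r → ◇s) at some successor in {3, 4}.
    □(r → ◇s) holds at 3, so ◇□(r → ◇s) is true at 6.
      At 3: □(r → ◇s) requires r → ◇s at every successor {0, 5, 6}.
        At 0: r → ◇s is true.
        At 5: r → ◇s is true.
        At 6: r → ◇s is true.
      So □(r → ◇s) is true at 3.
Satisfying worlds: {0, 1, 2, 3, 4, 6}

0, 1, 2, 3, 4, 6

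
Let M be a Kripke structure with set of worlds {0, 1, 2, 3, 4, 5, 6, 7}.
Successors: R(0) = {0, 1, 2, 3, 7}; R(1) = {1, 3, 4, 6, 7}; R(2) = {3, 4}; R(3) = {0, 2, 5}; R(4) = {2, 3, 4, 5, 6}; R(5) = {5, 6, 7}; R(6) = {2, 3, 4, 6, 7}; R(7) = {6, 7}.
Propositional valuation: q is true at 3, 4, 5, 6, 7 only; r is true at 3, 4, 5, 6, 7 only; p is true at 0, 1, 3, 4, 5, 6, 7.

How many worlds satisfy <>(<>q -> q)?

Let φ = <>(<>q -> q). Evaluate φ at each world:
  0 (successors {0, 1, 2, 3, 7}): φ is true.
  1 (successors {1, 3, 4, 6, 7}): φ is true.
  2 (successors {3, 4}): φ is true.
  3 (successors {0, 2, 5}): φ is true.
  4 (successors {2, 3, 4, 5, 6}): φ is true.
  5 (successors {5, 6, 7}): φ is true.
  6 (successors {2, 3, 4, 6, 7}): φ is true.
  7 (successors {6, 7}): φ is true.
For instance, at 6:
  At 6: <>(<>q -> q) requires <>q -> q at some successor in {2, 3, 4, 6, 7}.
    <>q -> q holds at 3, so <>(<>q -> q) is true at 6.
      At 3: <>q is true, q is true, so <>q -> q is true.
Satisfying worlds: {0, 1, 2, 3, 4, 5, 6, 7}

8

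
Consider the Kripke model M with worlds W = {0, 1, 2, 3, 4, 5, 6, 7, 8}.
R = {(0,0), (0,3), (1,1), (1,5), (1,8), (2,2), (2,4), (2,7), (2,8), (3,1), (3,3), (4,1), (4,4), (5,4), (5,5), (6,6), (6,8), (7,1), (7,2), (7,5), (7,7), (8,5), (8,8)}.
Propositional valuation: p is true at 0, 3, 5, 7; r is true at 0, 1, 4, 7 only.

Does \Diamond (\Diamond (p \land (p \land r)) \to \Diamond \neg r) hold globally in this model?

Let φ = \Diamond (\Diamond (p \land (p \land r)) \to \Diamond \neg r). Evaluate φ at each world:
  0 (successors {0, 3}): φ is true.
  1 (successors {1, 5, 8}): φ is true.
  2 (successors {2, 4, 7, 8}): φ is true.
  3 (successors {1, 3}): φ is true.
  4 (successors {1, 4}): φ is true.
  5 (successors {4, 5}): φ is true.
  6 (successors {6, 8}): φ is true.
  7 (successors {1, 2, 5, 7}): φ is true.
  8 (successors {5, 8}): φ is true.
For instance, at 3:
  At 3: \Diamond (\Diamond (p \land (p \land r)) \to \Diamond \neg r) requires \Diamond (p \land (p \land r)) \to \Diamond \neg r at some successor in {1, 3}.
    \Diamond (p \land (p \land r)) \to \Diamond \neg r holds at 1, so \Diamond (\Diamond (p \land (p \land r)) \to \Diamond \neg r) is true at 3.
      At 1: \Diamond (p \land (p \land r)) is false, \Diamond \neg r is true, so \Diamond (p \land (p \land r)) \to \Diamond \neg r is true.

Yes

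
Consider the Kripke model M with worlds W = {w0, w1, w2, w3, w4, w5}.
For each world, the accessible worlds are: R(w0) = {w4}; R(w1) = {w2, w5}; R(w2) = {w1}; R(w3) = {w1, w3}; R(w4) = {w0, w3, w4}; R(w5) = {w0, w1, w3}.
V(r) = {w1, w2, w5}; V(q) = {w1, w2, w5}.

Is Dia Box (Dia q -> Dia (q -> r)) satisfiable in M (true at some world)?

Yes

Let φ = Dia Box (Dia q -> Dia (q -> r)). Evaluate φ at each world:
  w0 (successors {w4}): φ is true.
  w1 (successors {w2, w5}): φ is true.
  w2 (successors {w1}): φ is true.
  w3 (successors {w1, w3}): φ is true.
  w4 (successors {w0, w3, w4}): φ is true.
  w5 (successors {w0, w1, w3}): φ is true.
Detail at w0 (witness):
  At w0: Dia Box (Dia q -> Dia (q -> r)) requires Box (Dia q -> Dia (q -> r)) at some successor in {w4}.
    Box (Dia q -> Dia (q -> r)) holds at w4, so Dia Box (Dia q -> Dia (q -> r)) is true at w0.
      At w4: Box (Dia q -> Dia (q -> r)) requires Dia q -> Dia (q -> r) at every successor {w0, w3, w4}.
        At w0: Dia q -> Dia (q -> r) is true.
        At w3: Dia q -> Dia (q -> r) is true.
        At w4: Dia q -> Dia (q -> r) is true.
      So Box (Dia q -> Dia (q -> r)) is true at w4.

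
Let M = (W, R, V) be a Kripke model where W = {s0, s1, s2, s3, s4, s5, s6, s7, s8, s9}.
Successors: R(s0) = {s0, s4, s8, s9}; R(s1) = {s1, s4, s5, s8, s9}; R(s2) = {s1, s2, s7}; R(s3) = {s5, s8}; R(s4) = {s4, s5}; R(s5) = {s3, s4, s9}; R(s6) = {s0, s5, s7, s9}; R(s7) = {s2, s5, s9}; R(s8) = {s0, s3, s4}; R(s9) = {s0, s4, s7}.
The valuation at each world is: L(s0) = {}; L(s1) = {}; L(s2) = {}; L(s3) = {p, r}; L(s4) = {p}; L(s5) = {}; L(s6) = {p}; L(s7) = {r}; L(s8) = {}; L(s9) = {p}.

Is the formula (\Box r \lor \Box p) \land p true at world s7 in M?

No

Recall that \Box ψ holds at a world iff ψ holds at every accessible world, and \Diamond ψ holds iff ψ holds at some accessible world.
At s7: \Box r \lor \Box p is false, p is false, so (\Box r \lor \Box p) \land p is false.
  At s7: \Box r is false, \Box p is false, so \Box r \lor \Box p is false.
    At s7: \Box r requires r at every successor {s2, s5, s9}.
      r fails at s2, so \Box r is false at s7.
    At s7: \Box p requires p at every successor {s2, s5, s9}.
      p fails at s2, so \Box p is false at s7.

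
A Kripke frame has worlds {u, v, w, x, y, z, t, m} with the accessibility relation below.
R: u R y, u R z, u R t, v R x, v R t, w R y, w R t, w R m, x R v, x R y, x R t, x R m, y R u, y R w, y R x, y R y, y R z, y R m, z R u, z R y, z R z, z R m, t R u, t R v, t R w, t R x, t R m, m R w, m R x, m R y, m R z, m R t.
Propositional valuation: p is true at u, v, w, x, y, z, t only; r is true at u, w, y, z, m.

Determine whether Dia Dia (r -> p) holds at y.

Yes

Recall that Dia ψ holds at a world iff ψ holds at some accessible world.
At y: Dia Dia (r -> p) requires Dia (r -> p) at some successor in {u, w, x, y, z, m}.
  Dia (r -> p) holds at u, so Dia Dia (r -> p) is true at y.
    At u: Dia (r -> p) requires r -> p at some successor in {y, z, t}.
      r -> p holds at y, so Dia (r -> p) is true at u.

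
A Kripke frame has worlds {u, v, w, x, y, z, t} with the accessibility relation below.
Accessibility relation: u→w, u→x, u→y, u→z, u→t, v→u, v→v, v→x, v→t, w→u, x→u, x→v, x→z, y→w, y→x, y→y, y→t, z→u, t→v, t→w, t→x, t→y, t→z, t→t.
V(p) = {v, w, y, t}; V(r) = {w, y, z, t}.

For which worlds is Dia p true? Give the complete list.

Recall that Dia ψ holds at a world iff ψ holds at some accessible world.
Let φ = Dia p. Evaluate φ at each world:
  u (successors {w, x, y, z, t}): φ is true.
  v (successors {u, v, x, t}): φ is true.
  w (successors {u}): φ is false.
  x (successors {u, v, z}): φ is true.
  y (successors {w, x, y, t}): φ is true.
  z (successors {u}): φ is false.
  t (successors {v, w, x, y, z, t}): φ is true.
For instance, at w:
  At w: Dia p requires p at some successor in {u}.
    At u: p is false.
  So Dia p is false at w.
Satisfying worlds: {u, v, x, y, t}

u, v, x, y, t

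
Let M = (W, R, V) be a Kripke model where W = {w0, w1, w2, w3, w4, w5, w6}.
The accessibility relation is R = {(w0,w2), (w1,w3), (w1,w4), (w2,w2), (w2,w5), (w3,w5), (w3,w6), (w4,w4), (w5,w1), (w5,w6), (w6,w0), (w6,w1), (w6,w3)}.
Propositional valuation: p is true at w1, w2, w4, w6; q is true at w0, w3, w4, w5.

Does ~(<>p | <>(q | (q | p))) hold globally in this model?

No

Let φ = ~(<>p | <>(q | (q | p))). Evaluate φ at each world:
  w0 (successors {w2}): φ is false.
  w1 (successors {w3, w4}): φ is false.
  w2 (successors {w2, w5}): φ is false.
  w3 (successors {w5, w6}): φ is false.
  w4 (successors {w4}): φ is false.
  w5 (successors {w1, w6}): φ is false.
  w6 (successors {w0, w1, w3}): φ is false.
Detail at w0 (counterexample):
  At w0: <>p | <>(q | (q | p)) is true, so ~(<>p | <>(q | (q | p))) is false.
    At w0: <>p is true, <>(q | (q | p)) is true, so <>p | <>(q | (q | p)) is true.
      At w0: <>p requires p at some successor in {w2}.
        p holds at w2, so <>p is true at w0.
      At w0: <>(q | (q | p)) requires q | (q | p) at some successor in {w2}.
        q | (q | p) holds at w2, so <>(q | (q | p)) is true at w0.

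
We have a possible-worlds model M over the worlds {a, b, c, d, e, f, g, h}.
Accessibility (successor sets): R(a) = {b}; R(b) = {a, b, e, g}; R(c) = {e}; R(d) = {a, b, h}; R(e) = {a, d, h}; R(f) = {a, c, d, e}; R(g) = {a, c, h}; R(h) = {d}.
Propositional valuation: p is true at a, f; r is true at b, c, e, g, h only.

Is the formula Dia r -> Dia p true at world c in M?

At c: Dia r is true, Dia p is false, so Dia r -> Dia p is false.
  At c: Dia r requires r at some successor in {e}.
    r holds at e, so Dia r is true at c.
  At c: Dia p requires p at some successor in {e}.
    At e: p is false.
  So Dia p is false at c.

No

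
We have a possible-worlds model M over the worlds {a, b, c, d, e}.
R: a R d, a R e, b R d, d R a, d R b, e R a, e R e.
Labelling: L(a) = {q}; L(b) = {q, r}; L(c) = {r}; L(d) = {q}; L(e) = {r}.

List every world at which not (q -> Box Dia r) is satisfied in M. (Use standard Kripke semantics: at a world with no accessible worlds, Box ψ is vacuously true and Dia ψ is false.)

d

Let φ = not (q -> Box Dia r). Evaluate φ at each world:
  a (successors {d, e}): φ is false.
  b (successors {d}): φ is false.
  c (successors ∅): φ is false.
  d (successors {a, b}): φ is true.
  e (successors {a, e}): φ is false.
For instance, at a:
  At a: q -> Box Dia r is true, so not (q -> Box Dia r) is false.
    At a: q is true, Box Dia r is true, so q -> Box Dia r is true.
      At a: Box Dia r requires Dia r at every successor {d, e}.
        At d: Dia r is true.
        At e: Dia r is true.
      So Box Dia r is true at a.
Satisfying worlds: {d}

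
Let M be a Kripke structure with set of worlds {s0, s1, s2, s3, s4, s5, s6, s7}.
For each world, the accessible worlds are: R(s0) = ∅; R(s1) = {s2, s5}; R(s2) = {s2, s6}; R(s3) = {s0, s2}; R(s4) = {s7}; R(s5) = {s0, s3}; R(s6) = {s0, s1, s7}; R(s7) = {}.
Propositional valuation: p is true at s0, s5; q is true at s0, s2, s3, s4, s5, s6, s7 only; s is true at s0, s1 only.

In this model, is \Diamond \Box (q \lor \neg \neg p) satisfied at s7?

No

At s7: no accessible worlds, so \Diamond \Box (q \lor \neg \neg p) is false.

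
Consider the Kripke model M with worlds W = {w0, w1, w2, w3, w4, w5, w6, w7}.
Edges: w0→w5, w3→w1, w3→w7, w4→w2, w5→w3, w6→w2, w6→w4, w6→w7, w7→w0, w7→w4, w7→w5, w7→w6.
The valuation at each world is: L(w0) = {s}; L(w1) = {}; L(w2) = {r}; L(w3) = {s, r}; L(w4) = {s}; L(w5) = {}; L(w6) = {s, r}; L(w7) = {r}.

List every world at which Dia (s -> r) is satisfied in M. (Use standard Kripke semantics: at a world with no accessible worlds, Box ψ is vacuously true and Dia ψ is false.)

Let φ = Dia (s -> r). Evaluate φ at each world:
  w0 (successors {w5}): φ is true.
  w1 (successors ∅): φ is false.
  w2 (successors ∅): φ is false.
  w3 (successors {w1, w7}): φ is true.
  w4 (successors {w2}): φ is true.
  w5 (successors {w3}): φ is true.
  w6 (successors {w2, w4, w7}): φ is true.
  w7 (successors {w0, w4, w5, w6}): φ is true.
For instance, at w5:
  At w5: Dia (s -> r) requires s -> r at some successor in {w3}.
    s -> r holds at w3, so Dia (s -> r) is true at w5.
Satisfying worlds: {w0, w3, w4, w5, w6, w7}

w0, w3, w4, w5, w6, w7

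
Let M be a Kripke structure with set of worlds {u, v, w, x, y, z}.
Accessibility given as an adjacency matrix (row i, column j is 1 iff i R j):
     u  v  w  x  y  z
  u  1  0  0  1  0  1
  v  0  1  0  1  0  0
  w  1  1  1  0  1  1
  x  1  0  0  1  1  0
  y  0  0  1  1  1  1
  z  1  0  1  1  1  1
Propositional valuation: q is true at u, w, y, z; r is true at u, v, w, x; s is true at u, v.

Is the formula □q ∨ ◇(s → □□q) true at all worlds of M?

Let φ = □q ∨ ◇(s → □□q). Evaluate φ at each world:
  u (successors {u, x, z}): φ is true.
  v (successors {v, x}): φ is true.
  w (successors {u, v, w, y, z}): φ is true.
  x (successors {u, x, y}): φ is true.
  y (successors {w, x, y, z}): φ is true.
  z (successors {u, w, x, y, z}): φ is true.
For instance, at y:
  At y: □q is false, ◇(s → □□q) is true, so □q ∨ ◇(s → □□q) is true.
    At y: □q requires q at every successor {w, x, y, z}.
      q fails at x, so □q is false at y.
    At y: ◇(s → □□q) requires s → □□q at some successor in {w, x, y, z}.
      s → □□q holds at w, so ◇(s → □□q) is true at y.

Yes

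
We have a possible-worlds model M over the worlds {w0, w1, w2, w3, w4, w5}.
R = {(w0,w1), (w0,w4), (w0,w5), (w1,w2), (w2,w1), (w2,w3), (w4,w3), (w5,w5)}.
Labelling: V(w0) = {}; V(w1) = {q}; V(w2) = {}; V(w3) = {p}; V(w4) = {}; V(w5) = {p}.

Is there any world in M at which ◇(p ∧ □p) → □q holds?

Yes

Let φ = ◇(p ∧ □p) → □q. Evaluate φ at each world:
  w0 (successors {w1, w4, w5}): φ is false.
  w1 (successors {w2}): φ is true.
  w2 (successors {w1, w3}): φ is false.
  w3 (successors ∅): φ is true.
  w4 (successors {w3}): φ is false.
  w5 (successors {w5}): φ is false.
Detail at w1 (witness):
  At w1: ◇(p ∧ □p) is false, □q is false, so ◇(p ∧ □p) → □q is true.
    At w1: ◇(p ∧ □p) requires p ∧ □p at some successor in {w2}.
      At w2: p ∧ □p is false.
    So ◇(p ∧ □p) is false at w1.
    At w1: □q requires q at every successor {w2}.
      q fails at w2, so □q is false at w1.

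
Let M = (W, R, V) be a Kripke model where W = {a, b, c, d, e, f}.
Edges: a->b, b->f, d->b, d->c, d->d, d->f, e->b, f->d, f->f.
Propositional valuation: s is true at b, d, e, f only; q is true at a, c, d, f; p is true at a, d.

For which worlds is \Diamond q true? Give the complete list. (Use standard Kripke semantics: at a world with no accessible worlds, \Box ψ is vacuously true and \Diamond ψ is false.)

b, d, f

Let φ = \Diamond q. Evaluate φ at each world:
  a (successors {b}): φ is false.
  b (successors {f}): φ is true.
  c (successors ∅): φ is false.
  d (successors {b, c, d, f}): φ is true.
  e (successors {b}): φ is false.
  f (successors {d, f}): φ is true.
For instance, at a:
  At a: \Diamond q requires q at some successor in {b}.
    At b: q is false.
  So \Diamond q is false at a.
Satisfying worlds: {b, d, f}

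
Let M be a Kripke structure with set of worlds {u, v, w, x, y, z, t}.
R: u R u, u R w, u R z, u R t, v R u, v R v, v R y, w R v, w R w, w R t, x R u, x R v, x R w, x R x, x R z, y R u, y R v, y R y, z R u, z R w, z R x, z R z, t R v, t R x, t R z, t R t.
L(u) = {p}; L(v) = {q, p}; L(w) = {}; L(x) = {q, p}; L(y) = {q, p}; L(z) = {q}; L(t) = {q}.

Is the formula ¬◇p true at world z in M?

At z: ◇p is true, so ¬◇p is false.
  At z: ◇p requires p at some successor in {u, w, x, z}.
    p holds at u, so ◇p is true at z.

No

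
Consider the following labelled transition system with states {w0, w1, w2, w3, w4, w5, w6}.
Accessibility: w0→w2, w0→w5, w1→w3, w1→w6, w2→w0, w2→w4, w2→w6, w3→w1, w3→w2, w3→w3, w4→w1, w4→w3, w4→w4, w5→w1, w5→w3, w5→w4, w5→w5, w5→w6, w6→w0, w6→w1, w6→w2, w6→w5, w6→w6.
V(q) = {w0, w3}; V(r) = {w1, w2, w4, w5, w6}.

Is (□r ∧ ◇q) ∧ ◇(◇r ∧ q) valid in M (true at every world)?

Let φ = (□r ∧ ◇q) ∧ ◇(◇r ∧ q). Evaluate φ at each world:
  w0 (successors {w2, w5}): φ is false.
  w1 (successors {w3, w6}): φ is false.
  w2 (successors {w0, w4, w6}): φ is false.
  w3 (successors {w1, w2, w3}): φ is false.
  w4 (successors {w1, w3, w4}): φ is false.
  w5 (successors {w1, w3, w4, w5, w6}): φ is false.
  w6 (successors {w0, w1, w2, w5, w6}): φ is false.
Detail at w0 (counterexample):
  At w0: □r ∧ ◇q is false, ◇(◇r ∧ q) is false, so (□r ∧ ◇q) ∧ ◇(◇r ∧ q) is false.
    At w0: □r is true, ◇q is false, so □r ∧ ◇q is false.
      At w0: □r requires r at every successor {w2, w5}.
        At w2: r is true.
        At w5: r is true.
      So □r is true at w0.
      At w0: ◇q requires q at some successor in {w2, w5}.
        At w2: q is false.
        At w5: q is false.
      So ◇q is false at w0.
    At w0: ◇(◇r ∧ q) requires ◇r ∧ q at some successor in {w2, w5}.
      At w2: ◇r ∧ q is false.
      At w5: ◇r ∧ q is false.
    So ◇(◇r ∧ q) is false at w0.

No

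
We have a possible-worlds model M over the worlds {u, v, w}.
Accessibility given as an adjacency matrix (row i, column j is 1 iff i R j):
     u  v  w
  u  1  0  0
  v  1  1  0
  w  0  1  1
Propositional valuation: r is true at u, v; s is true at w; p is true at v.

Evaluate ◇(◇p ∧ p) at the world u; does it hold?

No

At u: ◇(◇p ∧ p) requires ◇p ∧ p at some successor in {u}.
  At u: ◇p ∧ p is false.
So ◇(◇p ∧ p) is false at u.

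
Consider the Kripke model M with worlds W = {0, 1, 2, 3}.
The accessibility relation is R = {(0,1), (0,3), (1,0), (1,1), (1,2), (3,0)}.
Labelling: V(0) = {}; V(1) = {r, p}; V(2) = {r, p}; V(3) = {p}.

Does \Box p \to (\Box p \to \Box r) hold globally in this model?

Let φ = \Box p \to (\Box p \to \Box r). Evaluate φ at each world:
  0 (successors {1, 3}): φ is false.
  1 (successors {0, 1, 2}): φ is true.
  2 (successors ∅): φ is true.
  3 (successors {0}): φ is true.
Detail at 0 (counterexample):
  At 0: \Box p is true, \Box p \to \Box r is false, so \Box p \to (\Box p \to \Box r) is false.
    At 0: \Box p requires p at every successor {1, 3}.
      At 1: p is true.
      At 3: p is true.
    So \Box p is true at 0.
    At 0: \Box p is true, \Box r is false, so \Box p \to \Box r is false.
      At 0: \Box p requires p at every successor {1, 3}.
        At 1: p is true.
        At 3: p is true.
      So \Box p is true at 0.
      At 0: \Box r requires r at every successor {1, 3}.
        r fails at 3, so \Box r is false at 0.

No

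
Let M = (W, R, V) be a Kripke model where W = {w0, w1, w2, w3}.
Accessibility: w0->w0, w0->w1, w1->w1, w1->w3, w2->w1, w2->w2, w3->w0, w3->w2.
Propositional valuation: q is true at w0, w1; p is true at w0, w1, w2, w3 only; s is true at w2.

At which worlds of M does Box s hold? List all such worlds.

none

Let φ = Box s. Evaluate φ at each world:
  w0 (successors {w0, w1}): φ is false.
  w1 (successors {w1, w3}): φ is false.
  w2 (successors {w1, w2}): φ is false.
  w3 (successors {w0, w2}): φ is false.
For instance, at w1:
  At w1: Box s requires s at every successor {w1, w3}.
    s fails at w1, so Box s is false at w1.
Satisfying worlds: none.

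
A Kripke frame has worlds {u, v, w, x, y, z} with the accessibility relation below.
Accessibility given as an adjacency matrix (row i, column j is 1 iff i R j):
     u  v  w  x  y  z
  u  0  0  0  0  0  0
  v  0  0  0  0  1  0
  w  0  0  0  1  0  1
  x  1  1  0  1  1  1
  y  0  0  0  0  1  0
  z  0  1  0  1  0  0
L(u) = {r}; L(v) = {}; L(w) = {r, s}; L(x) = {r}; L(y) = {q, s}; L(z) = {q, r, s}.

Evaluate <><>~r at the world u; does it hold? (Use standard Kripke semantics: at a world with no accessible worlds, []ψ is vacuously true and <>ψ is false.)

At u: no accessible worlds, so <><>~r is false.

No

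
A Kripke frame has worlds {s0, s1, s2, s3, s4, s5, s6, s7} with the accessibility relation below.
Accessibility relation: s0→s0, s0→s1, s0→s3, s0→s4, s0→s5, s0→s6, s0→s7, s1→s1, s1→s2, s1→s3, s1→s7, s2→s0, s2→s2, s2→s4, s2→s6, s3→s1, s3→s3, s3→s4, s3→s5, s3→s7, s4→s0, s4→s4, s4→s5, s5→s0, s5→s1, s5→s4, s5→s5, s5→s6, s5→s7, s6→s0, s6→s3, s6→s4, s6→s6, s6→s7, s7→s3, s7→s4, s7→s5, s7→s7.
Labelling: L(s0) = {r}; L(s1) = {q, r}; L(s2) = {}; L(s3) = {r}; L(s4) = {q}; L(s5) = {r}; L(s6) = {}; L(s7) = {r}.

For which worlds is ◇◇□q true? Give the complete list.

Let φ = ◇◇□q. Evaluate φ at each world:
  s0 (successors {s0, s1, s3, s4, s5, s6, s7}): φ is false.
  s1 (successors {s1, s2, s3, s7}): φ is false.
  s2 (successors {s0, s2, s4, s6}): φ is false.
  s3 (successors {s1, s3, s4, s5, s7}): φ is false.
  s4 (successors {s0, s4, s5}): φ is false.
  s5 (successors {s0, s1, s4, s5, s6, s7}): φ is false.
  s6 (successors {s0, s3, s4, s6, s7}): φ is false.
  s7 (successors {s3, s4, s5, s7}): φ is false.
For instance, at s2:
  At s2: ◇◇□q requires ◇□q at some successor in {s0, s2, s4, s6}.
    At s0: ◇□q is false.
    At s2: ◇□q is false.
    At s4: ◇□q is false.
    At s6: ◇□q is false.
  So ◇◇□q is false at s2.
Satisfying worlds: none.

none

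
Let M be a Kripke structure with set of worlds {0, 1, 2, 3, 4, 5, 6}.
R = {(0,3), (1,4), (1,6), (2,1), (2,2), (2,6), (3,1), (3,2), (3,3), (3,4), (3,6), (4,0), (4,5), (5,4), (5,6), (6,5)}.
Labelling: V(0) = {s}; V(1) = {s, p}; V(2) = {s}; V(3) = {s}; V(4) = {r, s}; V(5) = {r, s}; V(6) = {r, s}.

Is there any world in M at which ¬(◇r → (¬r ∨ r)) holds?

No

Let φ = ¬(◇r → (¬r ∨ r)). Evaluate φ at each world:
  0 (successors {3}): φ is false.
  1 (successors {4, 6}): φ is false.
  2 (successors {1, 2, 6}): φ is false.
  3 (successors {1, 2, 3, 4, 6}): φ is false.
  4 (successors {0, 5}): φ is false.
  5 (successors {4, 6}): φ is false.
  6 (successors {5}): φ is false.
For instance, at 3:
  At 3: ◇r → (¬r ∨ r) is true, so ¬(◇r → (¬r ∨ r)) is false.
    At 3: ◇r is true, ¬r ∨ r is true, so ◇r → (¬r ∨ r) is true.
      At 3: ◇r requires r at some successor in {1, 2, 3, 4, 6}.
        r holds at 4, so ◇r is true at 3.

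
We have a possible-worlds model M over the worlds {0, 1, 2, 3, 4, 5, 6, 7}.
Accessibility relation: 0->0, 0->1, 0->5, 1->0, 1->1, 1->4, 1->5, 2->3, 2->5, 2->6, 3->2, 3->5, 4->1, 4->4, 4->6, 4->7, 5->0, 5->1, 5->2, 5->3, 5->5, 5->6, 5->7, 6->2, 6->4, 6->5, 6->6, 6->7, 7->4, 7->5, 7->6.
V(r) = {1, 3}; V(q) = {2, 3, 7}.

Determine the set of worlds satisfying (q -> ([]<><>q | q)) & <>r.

Recall that []ψ holds at a world iff ψ holds at every accessible world, and <>ψ holds iff ψ holds at some accessible world.
Let φ = (q -> ([]<><>q | q)) & <>r. Evaluate φ at each world:
  0 (successors {0, 1, 5}): φ is true.
  1 (successors {0, 1, 4, 5}): φ is true.
  2 (successors {3, 5, 6}): φ is true.
  3 (successors {2, 5}): φ is false.
  4 (successors {1, 4, 6, 7}): φ is true.
  5 (successors {0, 1, 2, 3, 5, 6, 7}): φ is true.
  6 (successors {2, 4, 5, 6, 7}): φ is false.
  7 (successors {4, 5, 6}): φ is false.
For instance, at 7:
  At 7: q -> ([]<><>q | q) is true, <>r is false, so (q -> ([]<><>q | q)) & <>r is false.
    At 7: q is true, []<><>q | q is true, so q -> ([]<><>q | q) is true.
      At 7: []<><>q is true, q is true, so []<><>q | q is true.
    At 7: <>r requires r at some successor in {4, 5, 6}.
      At 4: r is false.
      At 5: r is false.
      At 6: r is false.
    So <>r is false at 7.
Satisfying worlds: {0, 1, 2, 4, 5}

0, 1, 2, 4, 5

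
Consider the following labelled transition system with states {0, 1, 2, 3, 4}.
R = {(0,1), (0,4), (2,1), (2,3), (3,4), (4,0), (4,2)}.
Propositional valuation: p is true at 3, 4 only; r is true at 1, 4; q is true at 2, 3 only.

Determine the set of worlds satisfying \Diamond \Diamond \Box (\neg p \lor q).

0, 2, 3, 4

Let φ = \Diamond \Diamond \Box (\neg p \lor q). Evaluate φ at each world:
  0 (successors {1, 4}): φ is true.
  1 (successors ∅): φ is false.
  2 (successors {1, 3}): φ is true.
  3 (successors {4}): φ is true.
  4 (successors {0, 2}): φ is true.
For instance, at 0:
  At 0: \Diamond \Diamond \Box (\neg p \lor q) requires \Diamond \Box (\neg p \lor q) at some successor in {1, 4}.
    \Diamond \Box (\neg p \lor q) holds at 4, so \Diamond \Diamond \Box (\neg p \lor q) is true at 0.
      At 4: \Diamond \Box (\neg p \lor q) requires \Box (\neg p \lor q) at some successor in {0, 2}.
        \Box (\neg p \lor q) holds at 2, so \Diamond \Box (\neg p \lor q) is true at 4.
Satisfying worlds: {0, 2, 3, 4}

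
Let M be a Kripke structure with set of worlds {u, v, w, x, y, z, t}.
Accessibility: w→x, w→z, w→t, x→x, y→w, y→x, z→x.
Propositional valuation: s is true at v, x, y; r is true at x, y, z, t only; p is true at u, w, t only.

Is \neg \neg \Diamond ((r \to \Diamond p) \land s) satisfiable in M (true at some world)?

No

Let φ = \neg \neg \Diamond ((r \to \Diamond p) \land s). Evaluate φ at each world:
  u (successors ∅): φ is false.
  v (successors ∅): φ is false.
  w (successors {x, z, t}): φ is false.
  x (successors {x}): φ is false.
  y (successors {w, x}): φ is false.
  z (successors {x}): φ is false.
  t (successors ∅): φ is false.
For instance, at z:
  At z: \neg \Diamond ((r \to \Diamond p) \land s) is true, so \neg \neg \Diamond ((r \to \Diamond p) \land s) is false.
    At z: \Diamond ((r \to \Diamond p) \land s) is false, so \neg \Diamond ((r \to \Diamond p) \land s) is true.
      At z: \Diamond ((r \to \Diamond p) \land s) requires (r \to \Diamond p) \land s at some successor in {x}.
        At x: (r \to \Diamond p) \land s is false.
      So \Diamond ((r \to \Diamond p) \land s) is false at z.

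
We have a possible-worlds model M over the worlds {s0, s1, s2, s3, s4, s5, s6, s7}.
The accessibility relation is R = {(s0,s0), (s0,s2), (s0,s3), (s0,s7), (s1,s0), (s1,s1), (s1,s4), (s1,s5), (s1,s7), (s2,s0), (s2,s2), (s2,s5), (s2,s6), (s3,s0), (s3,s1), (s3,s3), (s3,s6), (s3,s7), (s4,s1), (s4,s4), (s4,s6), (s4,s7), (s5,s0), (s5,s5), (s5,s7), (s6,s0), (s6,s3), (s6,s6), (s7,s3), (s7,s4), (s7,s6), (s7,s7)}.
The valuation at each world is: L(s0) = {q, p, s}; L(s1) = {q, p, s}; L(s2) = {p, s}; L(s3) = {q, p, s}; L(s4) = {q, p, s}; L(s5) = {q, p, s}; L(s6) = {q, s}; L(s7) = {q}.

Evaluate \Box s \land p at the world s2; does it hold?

At s2: \Box s is true, p is true, so \Box s \land p is true.
  At s2: \Box s requires s at every successor {s0, s2, s5, s6}.
    At s0: s is true.
    At s2: s is true.
    At s5: s is true.
    At s6: s is true.
  So \Box s is true at s2.

Yes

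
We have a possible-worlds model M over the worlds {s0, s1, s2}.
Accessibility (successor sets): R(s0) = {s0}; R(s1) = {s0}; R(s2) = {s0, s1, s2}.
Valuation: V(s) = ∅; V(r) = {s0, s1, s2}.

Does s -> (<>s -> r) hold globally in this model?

Yes

Let φ = s -> (<>s -> r). Evaluate φ at each world:
  s0 (successors {s0}): φ is true.
  s1 (successors {s0}): φ is true.
  s2 (successors {s0, s1, s2}): φ is true.
For instance, at s1:
  At s1: s is false, <>s -> r is true, so s -> (<>s -> r) is true.
    At s1: <>s is false, r is true, so <>s -> r is true.
      At s1: <>s requires s at some successor in {s0}.
        At s0: s is false.
      So <>s is false at s1.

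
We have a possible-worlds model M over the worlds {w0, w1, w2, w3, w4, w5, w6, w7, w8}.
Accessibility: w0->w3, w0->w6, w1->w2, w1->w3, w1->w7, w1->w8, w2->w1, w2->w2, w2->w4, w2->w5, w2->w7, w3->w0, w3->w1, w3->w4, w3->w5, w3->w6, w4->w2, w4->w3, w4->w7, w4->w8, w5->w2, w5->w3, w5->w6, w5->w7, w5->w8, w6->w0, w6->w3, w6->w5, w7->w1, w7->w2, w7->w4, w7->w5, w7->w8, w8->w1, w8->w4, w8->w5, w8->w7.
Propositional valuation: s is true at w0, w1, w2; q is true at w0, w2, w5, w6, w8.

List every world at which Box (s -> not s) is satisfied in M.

w0

Let φ = Box (s -> not s). Evaluate φ at each world:
  w0 (successors {w3, w6}): φ is true.
  w1 (successors {w2, w3, w7, w8}): φ is false.
  w2 (successors {w1, w2, w4, w5, w7}): φ is false.
  w3 (successors {w0, w1, w4, w5, w6}): φ is false.
  w4 (successors {w2, w3, w7, w8}): φ is false.
  w5 (successors {w2, w3, w6, w7, w8}): φ is false.
  w6 (successors {w0, w3, w5}): φ is false.
  w7 (successors {w1, w2, w4, w5, w8}): φ is false.
  w8 (successors {w1, w4, w5, w7}): φ is false.
For instance, at w5:
  At w5: Box (s -> not s) requires s -> not s at every successor {w2, w3, w6, w7, w8}.
    s -> not s fails at w2, so Box (s -> not s) is false at w5.
Satisfying worlds: {w0}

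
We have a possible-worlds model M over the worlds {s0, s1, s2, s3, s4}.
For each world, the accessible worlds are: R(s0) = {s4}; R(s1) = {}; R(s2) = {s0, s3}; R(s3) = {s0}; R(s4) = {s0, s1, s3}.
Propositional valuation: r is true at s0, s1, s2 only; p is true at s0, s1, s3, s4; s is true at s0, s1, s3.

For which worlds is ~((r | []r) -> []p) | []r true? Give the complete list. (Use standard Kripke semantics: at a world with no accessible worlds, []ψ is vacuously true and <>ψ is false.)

Let φ = ~((r | []r) -> []p) | []r. Evaluate φ at each world:
  s0 (successors {s4}): φ is false.
  s1 (successors ∅): φ is true.
  s2 (successors {s0, s3}): φ is false.
  s3 (successors {s0}): φ is true.
  s4 (successors {s0, s1, s3}): φ is false.
For instance, at s0:
  At s0: ~((r | []r) -> []p) is false, []r is false, so ~((r | []r) -> []p) | []r is false.
    At s0: (r | []r) -> []p is true, so ~((r | []r) -> []p) is false.
      At s0: r | []r is true, []p is true, so (r | []r) -> []p is true.
    At s0: []r requires r at every successor {s4}.
      r fails at s4, so []r is false at s0.
Satisfying worlds: {s1, s3}

s1, s3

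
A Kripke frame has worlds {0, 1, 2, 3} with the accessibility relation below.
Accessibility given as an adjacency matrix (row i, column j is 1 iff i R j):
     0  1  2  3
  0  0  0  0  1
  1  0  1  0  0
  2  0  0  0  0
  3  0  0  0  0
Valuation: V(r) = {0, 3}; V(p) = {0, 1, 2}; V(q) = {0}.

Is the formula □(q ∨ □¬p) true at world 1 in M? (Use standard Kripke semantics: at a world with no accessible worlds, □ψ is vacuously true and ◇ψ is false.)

At 1: □(q ∨ □¬p) requires q ∨ □¬p at every successor {1}.
  q ∨ □¬p fails at 1, so □(q ∨ □¬p) is false at 1.
    At 1: q is false, □¬p is false, so q ∨ □¬p is false.
      At 1: □¬p requires ¬p at every successor {1}.
        ¬p fails at 1, so □¬p is false at 1.

No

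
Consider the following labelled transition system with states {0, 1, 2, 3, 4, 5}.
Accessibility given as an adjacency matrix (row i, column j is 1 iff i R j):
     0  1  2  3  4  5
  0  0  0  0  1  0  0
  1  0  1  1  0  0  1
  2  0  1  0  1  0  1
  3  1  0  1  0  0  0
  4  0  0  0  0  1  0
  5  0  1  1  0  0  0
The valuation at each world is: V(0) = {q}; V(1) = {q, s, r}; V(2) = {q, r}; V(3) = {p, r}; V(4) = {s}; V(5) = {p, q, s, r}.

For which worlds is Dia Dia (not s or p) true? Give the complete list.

Let φ = Dia Dia (not s or p). Evaluate φ at each world:
  0 (successors {3}): φ is true.
  1 (successors {1, 2, 5}): φ is true.
  2 (successors {1, 3, 5}): φ is true.
  3 (successors {0, 2}): φ is true.
  4 (successors {4}): φ is false.
  5 (successors {1, 2}): φ is true.
For instance, at 2:
  At 2: Dia Dia (not s or p) requires Dia (not s or p) at some successor in {1, 3, 5}.
    Dia (not s or p) holds at 1, so Dia Dia (not s or p) is true at 2.
      At 1: Dia (not s or p) requires not s or p at some successor in {1, 2, 5}.
        not s or p holds at 2, so Dia (not s or p) is true at 1.
Satisfying worlds: {0, 1, 2, 3, 5}

0, 1, 2, 3, 5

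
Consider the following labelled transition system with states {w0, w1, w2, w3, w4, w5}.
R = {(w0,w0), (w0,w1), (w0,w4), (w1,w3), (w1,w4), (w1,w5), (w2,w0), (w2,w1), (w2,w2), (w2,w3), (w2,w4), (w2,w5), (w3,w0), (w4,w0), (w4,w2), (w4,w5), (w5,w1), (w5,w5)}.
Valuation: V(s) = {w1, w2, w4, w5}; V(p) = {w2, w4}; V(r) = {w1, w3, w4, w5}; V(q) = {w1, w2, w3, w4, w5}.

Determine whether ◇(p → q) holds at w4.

Yes

At w4: ◇(p → q) requires p → q at some successor in {w0, w2, w5}.
  p → q holds at w0, so ◇(p → q) is true at w4.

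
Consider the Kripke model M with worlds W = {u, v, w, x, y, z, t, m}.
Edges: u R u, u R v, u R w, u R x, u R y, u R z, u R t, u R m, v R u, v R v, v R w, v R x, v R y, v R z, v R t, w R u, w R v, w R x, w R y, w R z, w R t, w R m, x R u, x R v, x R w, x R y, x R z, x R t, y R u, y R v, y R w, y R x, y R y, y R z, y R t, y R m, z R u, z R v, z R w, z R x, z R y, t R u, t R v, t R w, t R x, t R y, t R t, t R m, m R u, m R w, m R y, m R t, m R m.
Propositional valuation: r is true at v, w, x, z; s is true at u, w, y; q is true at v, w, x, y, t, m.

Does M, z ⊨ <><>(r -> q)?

Recall that <>ψ holds at a world iff ψ holds at some accessible world.
At z: <><>(r -> q) requires <>(r -> q) at some successor in {u, v, w, x, y}.
  <>(r -> q) holds at u, so <><>(r -> q) is true at z.
    At u: <>(r -> q) requires r -> q at some successor in {u, v, w, x, y, z, t, m}.
      r -> q holds at u, so <>(r -> q) is true at u.

Yes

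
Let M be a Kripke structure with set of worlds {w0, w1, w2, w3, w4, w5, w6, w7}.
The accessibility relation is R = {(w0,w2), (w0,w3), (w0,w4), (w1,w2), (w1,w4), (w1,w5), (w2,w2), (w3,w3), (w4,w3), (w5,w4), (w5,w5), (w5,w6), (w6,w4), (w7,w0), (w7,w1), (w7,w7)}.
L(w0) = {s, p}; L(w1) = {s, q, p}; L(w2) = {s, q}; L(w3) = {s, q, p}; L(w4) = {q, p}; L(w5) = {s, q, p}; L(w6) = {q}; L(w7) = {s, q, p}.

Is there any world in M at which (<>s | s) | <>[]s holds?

Recall that []ψ holds at a world iff ψ holds at every accessible world, and <>ψ holds iff ψ holds at some accessible world.
Let φ = (<>s | s) | <>[]s. Evaluate φ at each world:
  w0 (successors {w2, w3, w4}): φ is true.
  w1 (successors {w2, w4, w5}): φ is true.
  w2 (successors {w2}): φ is true.
  w3 (successors {w3}): φ is true.
  w4 (successors {w3}): φ is true.
  w5 (successors {w4, w5, w6}): φ is true.
  w6 (successors {w4}): φ is true.
  w7 (successors {w0, w1, w7}): φ is true.
Detail at w0 (witness):
  At w0: <>s | s is true, <>[]s is true, so (<>s | s) | <>[]s is true.
    At w0: <>s is true, s is true, so <>s | s is true.
      At w0: <>s requires s at some successor in {w2, w3, w4}.
        s holds at w2, so <>s is true at w0.
    At w0: <>[]s requires []s at some successor in {w2, w3, w4}.
      []s holds at w2, so <>[]s is true at w0.

Yes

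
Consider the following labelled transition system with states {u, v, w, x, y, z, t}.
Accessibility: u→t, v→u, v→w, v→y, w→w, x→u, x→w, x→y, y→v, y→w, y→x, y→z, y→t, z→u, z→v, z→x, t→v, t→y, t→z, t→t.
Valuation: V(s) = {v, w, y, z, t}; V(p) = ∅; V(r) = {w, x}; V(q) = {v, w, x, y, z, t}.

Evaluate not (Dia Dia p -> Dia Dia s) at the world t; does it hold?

Recall that Dia ψ holds at a world iff ψ holds at some accessible world.
At t: Dia Dia p -> Dia Dia s is true, so not (Dia Dia p -> Dia Dia s) is false.
  At t: Dia Dia p is false, Dia Dia s is true, so Dia Dia p -> Dia Dia s is true.
    At t: Dia Dia p requires Dia p at some successor in {v, y, z, t}.
      At v: Dia p is false.
      At y: Dia p is false.
      At z: Dia p is false.
      At t: Dia p is false.
    So Dia Dia p is false at t.
    At t: Dia Dia s requires Dia s at some successor in {v, y, z, t}.
      Dia s holds at v, so Dia Dia s is true at t.

No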